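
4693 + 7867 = 12560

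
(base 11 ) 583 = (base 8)1270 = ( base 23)176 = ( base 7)2013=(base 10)696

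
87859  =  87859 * 1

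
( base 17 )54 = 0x59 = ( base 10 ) 89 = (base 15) 5e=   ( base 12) 75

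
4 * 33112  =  132448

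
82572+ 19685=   102257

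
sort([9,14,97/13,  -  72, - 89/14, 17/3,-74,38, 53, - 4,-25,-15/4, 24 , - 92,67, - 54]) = [ - 92, - 74, - 72,-54, - 25, - 89/14, - 4, - 15/4,17/3, 97/13, 9,  14, 24,38,53,67]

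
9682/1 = 9682=9682.00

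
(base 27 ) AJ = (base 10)289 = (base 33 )8p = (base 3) 101201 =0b100100001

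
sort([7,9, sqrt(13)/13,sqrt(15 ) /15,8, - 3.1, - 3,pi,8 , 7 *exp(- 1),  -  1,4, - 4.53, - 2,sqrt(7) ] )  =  [ - 4.53, - 3.1,- 3,-2, - 1,sqrt(15 )/15,sqrt(13)/13,7*exp ( - 1),sqrt(7),pi,4,7, 8,8,9 ]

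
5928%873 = 690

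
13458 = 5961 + 7497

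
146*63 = 9198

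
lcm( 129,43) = 129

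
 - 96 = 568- 664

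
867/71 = 867/71 = 12.21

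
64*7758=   496512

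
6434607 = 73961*87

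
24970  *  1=24970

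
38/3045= 38/3045 = 0.01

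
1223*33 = 40359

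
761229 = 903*843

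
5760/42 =137  +  1/7=137.14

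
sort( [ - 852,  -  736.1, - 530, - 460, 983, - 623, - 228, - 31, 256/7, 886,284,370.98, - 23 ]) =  [-852,-736.1, - 623, - 530, - 460, -228, - 31, - 23,256/7,284 , 370.98, 886,983 ]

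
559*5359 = 2995681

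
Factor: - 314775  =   - 3^2 *5^2*1399^1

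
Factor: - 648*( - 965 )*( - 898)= - 2^4*3^4*5^1*193^1*449^1 = - 561537360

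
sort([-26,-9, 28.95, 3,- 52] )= [ - 52,-26, - 9, 3, 28.95]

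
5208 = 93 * 56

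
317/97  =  317/97 = 3.27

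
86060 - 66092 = 19968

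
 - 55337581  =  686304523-741642104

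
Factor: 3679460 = 2^2*5^1*183973^1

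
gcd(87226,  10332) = 2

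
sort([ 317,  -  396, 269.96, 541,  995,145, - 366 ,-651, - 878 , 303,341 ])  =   [ - 878, - 651, - 396, - 366,145, 269.96, 303, 317, 341 , 541,995 ] 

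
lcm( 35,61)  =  2135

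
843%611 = 232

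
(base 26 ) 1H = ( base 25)1I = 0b101011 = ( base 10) 43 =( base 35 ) 18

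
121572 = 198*614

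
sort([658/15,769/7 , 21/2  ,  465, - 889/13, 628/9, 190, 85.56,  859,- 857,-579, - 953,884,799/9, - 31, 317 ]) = [ - 953,  -  857,- 579,- 889/13, - 31,21/2, 658/15, 628/9 , 85.56, 799/9 , 769/7,  190, 317 , 465,859, 884 ] 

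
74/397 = 74/397 = 0.19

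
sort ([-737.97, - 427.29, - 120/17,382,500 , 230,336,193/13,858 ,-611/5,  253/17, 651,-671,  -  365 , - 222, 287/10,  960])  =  [ - 737.97,-671, - 427.29, - 365, - 222 , - 611/5, - 120/17, 193/13,253/17,  287/10,230,336 , 382, 500,651,858,960]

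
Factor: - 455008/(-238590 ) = 2^4 * 3^( - 2 )*5^( - 1 )*11^( - 1 ) * 59^1 = 944/495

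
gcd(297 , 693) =99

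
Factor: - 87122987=-7^1*2347^1*5303^1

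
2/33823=2/33823 = 0.00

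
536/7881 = 536/7881 = 0.07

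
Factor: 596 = 2^2 *149^1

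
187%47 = 46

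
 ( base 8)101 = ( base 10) 65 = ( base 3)2102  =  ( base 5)230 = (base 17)3e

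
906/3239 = 906/3239 = 0.28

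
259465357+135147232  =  394612589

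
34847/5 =6969  +  2/5 = 6969.40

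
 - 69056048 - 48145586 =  - 117201634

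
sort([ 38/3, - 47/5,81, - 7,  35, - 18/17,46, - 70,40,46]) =[ - 70, - 47/5 , - 7, - 18/17,  38/3 , 35 , 40,46,46 , 81 ]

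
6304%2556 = 1192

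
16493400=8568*1925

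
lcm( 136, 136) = 136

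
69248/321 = 215+233/321 = 215.73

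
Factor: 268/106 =2^1*53^( - 1 )*67^1 = 134/53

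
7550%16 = 14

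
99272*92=9133024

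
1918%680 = 558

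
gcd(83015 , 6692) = 1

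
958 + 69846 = 70804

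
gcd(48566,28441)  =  7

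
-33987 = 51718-85705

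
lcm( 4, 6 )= 12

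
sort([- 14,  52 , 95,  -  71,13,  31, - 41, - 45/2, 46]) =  [ - 71, - 41, -45/2 , - 14,13 , 31,46, 52,95 ]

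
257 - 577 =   -  320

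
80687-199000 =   -  118313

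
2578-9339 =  - 6761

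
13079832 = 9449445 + 3630387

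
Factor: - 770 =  - 2^1* 5^1*7^1*11^1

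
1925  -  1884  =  41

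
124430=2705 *46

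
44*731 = 32164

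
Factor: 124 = 2^2 *31^1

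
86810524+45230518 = 132041042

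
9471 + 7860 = 17331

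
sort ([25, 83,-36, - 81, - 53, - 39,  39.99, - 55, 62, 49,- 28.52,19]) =[ - 81  , - 55, - 53,-39, - 36, - 28.52, 19,25,  39.99,  49,62, 83]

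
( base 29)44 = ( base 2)1111000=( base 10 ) 120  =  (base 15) 80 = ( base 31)3r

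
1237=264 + 973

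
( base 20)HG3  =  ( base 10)7123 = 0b1101111010011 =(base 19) 10dh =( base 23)DAG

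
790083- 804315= -14232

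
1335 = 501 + 834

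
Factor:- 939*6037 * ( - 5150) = 29194026450 = 2^1*3^1*  5^2*103^1*313^1*6037^1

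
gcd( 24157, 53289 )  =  1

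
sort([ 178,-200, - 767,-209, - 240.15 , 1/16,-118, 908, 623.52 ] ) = [  -  767, - 240.15, - 209,-200,-118,1/16,178,623.52, 908]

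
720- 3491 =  - 2771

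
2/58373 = 2/58373 = 0.00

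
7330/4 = 3665/2=1832.50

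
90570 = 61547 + 29023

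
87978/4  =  21994 + 1/2   =  21994.50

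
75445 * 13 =980785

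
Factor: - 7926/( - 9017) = 2^1*3^1*71^ ( - 1)*127^(-1)* 1321^1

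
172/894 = 86/447 = 0.19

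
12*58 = 696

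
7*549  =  3843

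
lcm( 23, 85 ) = 1955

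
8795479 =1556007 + 7239472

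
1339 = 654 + 685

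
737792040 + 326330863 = 1064122903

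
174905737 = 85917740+88987997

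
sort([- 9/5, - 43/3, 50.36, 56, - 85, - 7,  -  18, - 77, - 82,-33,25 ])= [  -  85, - 82, - 77,- 33,-18, - 43/3, - 7, - 9/5,25, 50.36, 56]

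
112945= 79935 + 33010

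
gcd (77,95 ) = 1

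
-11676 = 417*( - 28)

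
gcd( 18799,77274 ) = 1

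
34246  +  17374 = 51620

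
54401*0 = 0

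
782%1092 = 782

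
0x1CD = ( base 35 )d6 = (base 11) 38a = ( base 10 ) 461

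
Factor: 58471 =7^1*8353^1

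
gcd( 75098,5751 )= 1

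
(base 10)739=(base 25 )14E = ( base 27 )10A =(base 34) lp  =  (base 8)1343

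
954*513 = 489402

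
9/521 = 9/521 =0.02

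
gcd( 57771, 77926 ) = 1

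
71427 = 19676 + 51751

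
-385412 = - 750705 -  - 365293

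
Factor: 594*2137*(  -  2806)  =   - 3561874668 = -2^2*3^3*11^1*23^1*61^1*2137^1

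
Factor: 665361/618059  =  3^3*13^ ( - 1)*19^1*1297^1*47543^(-1) 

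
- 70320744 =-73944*951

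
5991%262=227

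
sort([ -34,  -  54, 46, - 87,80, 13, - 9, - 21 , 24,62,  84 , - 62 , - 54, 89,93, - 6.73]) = [-87,  -  62, - 54,  -  54,-34,-21, - 9, - 6.73,  13, 24,46, 62,80, 84,89, 93]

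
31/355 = 31/355 = 0.09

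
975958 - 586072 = 389886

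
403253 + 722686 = 1125939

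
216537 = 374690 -158153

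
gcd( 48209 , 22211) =7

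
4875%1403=666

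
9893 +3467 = 13360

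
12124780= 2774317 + 9350463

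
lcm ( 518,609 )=45066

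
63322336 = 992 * 63833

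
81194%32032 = 17130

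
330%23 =8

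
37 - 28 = 9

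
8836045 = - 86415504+95251549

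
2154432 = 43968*49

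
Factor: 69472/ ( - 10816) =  - 167/26 = -2^( - 1)* 13^( - 1)*167^1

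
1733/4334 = 1733/4334 =0.40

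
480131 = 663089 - 182958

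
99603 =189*527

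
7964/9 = 884+ 8/9 = 884.89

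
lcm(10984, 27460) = 54920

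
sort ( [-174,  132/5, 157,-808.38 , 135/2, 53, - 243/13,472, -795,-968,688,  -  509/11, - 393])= [-968 , - 808.38,-795, - 393,-174 , -509/11, - 243/13,132/5,53, 135/2, 157,472, 688]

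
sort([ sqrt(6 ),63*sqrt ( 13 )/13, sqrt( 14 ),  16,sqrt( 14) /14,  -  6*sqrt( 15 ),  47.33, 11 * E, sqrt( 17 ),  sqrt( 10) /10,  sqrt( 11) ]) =[-6*sqrt( 15 ), sqrt(  14)/14,sqrt(10) /10,sqrt(6 ), sqrt( 11), sqrt( 14 ),sqrt( 17), 16,63*sqrt( 13)/13, 11*E,47.33] 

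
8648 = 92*94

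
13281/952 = 13 + 905/952 = 13.95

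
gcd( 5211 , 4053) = 579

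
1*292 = 292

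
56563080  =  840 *67337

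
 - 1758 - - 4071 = 2313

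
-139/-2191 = 139/2191 = 0.06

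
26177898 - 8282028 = 17895870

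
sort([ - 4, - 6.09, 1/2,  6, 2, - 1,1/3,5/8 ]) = [ - 6.09, -4, - 1,1/3, 1/2,5/8, 2,6] 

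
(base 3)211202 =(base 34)I2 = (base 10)614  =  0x266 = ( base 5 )4424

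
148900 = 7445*20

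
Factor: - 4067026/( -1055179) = 2^1*19^2*43^1*83^( - 1) * 131^1*12713^( - 1 ) 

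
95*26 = 2470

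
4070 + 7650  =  11720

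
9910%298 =76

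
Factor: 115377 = 3^1*38459^1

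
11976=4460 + 7516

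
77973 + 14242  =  92215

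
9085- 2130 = 6955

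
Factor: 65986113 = 3^1 * 53^1*89^1*4663^1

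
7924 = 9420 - 1496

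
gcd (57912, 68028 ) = 12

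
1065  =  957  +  108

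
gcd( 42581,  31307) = 1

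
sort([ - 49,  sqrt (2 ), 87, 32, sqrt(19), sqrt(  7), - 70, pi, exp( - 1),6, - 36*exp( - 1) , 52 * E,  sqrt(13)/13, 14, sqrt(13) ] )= [-70  , - 49, - 36 *exp(  -  1), sqrt( 13) /13, exp( - 1 ),sqrt(2 ), sqrt(7 ),pi,sqrt( 13 ), sqrt( 19),6, 14, 32, 87, 52 * E] 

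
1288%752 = 536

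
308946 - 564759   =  -255813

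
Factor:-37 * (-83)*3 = 9213 = 3^1*37^1 * 83^1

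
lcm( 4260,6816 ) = 34080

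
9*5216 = 46944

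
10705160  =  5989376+4715784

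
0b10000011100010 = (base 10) 8418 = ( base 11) 6363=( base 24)EEI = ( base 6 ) 102550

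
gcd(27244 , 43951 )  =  1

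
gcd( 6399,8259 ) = 3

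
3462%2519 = 943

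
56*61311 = 3433416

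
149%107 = 42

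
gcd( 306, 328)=2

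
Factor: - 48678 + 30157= -18521 =- 18521^1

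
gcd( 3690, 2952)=738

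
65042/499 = 65042/499 = 130.34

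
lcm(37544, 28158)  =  112632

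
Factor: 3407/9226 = 2^( - 1 )*7^ ( - 1)*659^(  -  1)*3407^1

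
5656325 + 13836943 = 19493268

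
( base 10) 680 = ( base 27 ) p5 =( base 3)221012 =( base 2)1010101000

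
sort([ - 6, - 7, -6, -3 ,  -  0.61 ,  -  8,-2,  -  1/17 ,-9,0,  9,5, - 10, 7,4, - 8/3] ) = [ - 10, - 9, - 8, - 7 ,- 6,-6, - 3, - 8/3, - 2, - 0.61,-1/17,0, 4,  5,7,  9]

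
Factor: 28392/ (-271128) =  - 91/869 = -7^1*11^( - 1)*13^1*79^(  -  1 ) 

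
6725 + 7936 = 14661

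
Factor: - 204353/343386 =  - 2^ ( - 1)*3^( - 3) * 6359^( - 1)*204353^1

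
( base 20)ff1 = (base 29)7e8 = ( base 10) 6301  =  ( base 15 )1D01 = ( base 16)189D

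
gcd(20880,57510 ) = 90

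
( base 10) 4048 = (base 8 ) 7720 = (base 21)93G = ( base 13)1ac5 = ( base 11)3050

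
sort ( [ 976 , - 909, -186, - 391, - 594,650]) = [-909, - 594, - 391, - 186, 650, 976 ]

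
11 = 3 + 8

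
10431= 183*57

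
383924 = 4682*82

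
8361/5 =8361/5 = 1672.20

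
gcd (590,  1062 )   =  118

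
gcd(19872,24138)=54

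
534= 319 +215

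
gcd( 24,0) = 24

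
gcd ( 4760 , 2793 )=7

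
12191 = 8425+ 3766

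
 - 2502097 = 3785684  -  6287781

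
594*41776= 24814944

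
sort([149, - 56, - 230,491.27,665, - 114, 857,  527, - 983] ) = [ - 983 ,-230,-114,-56,149, 491.27,527, 665,857]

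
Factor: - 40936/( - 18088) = 43/19 = 19^(-1)*43^1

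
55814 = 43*1298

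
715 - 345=370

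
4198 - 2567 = 1631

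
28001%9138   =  587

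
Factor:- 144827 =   -  251^1*577^1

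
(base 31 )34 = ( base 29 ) 3a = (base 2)1100001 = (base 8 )141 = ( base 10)97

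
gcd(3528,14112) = 3528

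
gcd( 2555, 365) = 365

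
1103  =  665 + 438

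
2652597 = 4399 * 603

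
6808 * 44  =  299552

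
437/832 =437/832=0.53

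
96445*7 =675115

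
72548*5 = 362740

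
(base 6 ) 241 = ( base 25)3M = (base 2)1100001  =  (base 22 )49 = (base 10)97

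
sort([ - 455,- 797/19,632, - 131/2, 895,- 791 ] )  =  [  -  791,  -  455, - 131/2,  -  797/19, 632, 895 ] 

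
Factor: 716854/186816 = 358427/93408 =2^(-5 )*3^(- 1 )*7^( - 1)*139^( - 1)*358427^1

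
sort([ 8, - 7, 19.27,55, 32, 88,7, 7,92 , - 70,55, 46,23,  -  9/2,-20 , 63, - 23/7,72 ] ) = [ - 70, - 20, - 7 ,-9/2 , - 23/7,7,  7,8, 19.27,23, 32, 46,55, 55, 63, 72 , 88,92] 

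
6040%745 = 80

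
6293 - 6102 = 191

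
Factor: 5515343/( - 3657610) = - 2^ ( - 1)*5^( - 1)*11^ (  -  1 )*41^( - 1)  *  233^1*811^(-1 )  *23671^1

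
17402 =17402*1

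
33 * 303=9999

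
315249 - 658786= -343537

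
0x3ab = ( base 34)RL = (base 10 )939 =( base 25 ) 1CE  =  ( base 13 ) 573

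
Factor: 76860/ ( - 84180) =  - 21/23 = -3^1*7^1 * 23^( - 1 )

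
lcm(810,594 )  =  8910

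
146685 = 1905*77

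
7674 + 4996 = 12670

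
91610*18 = 1648980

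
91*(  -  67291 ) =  - 6123481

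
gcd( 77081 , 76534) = 1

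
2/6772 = 1/3386= 0.00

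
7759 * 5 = 38795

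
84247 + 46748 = 130995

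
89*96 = 8544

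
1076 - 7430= - 6354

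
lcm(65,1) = 65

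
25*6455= 161375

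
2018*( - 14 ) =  - 28252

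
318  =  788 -470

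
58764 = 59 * 996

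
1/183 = 1/183 = 0.01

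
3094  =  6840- 3746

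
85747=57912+27835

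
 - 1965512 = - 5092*386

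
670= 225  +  445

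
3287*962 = 3162094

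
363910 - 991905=-627995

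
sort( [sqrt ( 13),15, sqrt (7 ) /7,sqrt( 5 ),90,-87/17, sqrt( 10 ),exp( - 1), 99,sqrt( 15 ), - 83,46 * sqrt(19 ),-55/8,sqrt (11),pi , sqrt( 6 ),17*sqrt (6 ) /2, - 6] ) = [ - 83, - 55/8, - 6, - 87/17,exp( - 1),  sqrt( 7)/7,sqrt( 5 ), sqrt(6), pi, sqrt ( 10),sqrt(11),sqrt(13 ),sqrt(15 ), 15,17*sqrt( 6)/2, 90,  99,46 * sqrt(19) ] 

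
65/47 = 65/47 = 1.38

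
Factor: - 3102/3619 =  - 2^1 * 3^1*7^(- 1)  =  - 6/7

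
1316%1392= 1316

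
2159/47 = 2159/47 = 45.94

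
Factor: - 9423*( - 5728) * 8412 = 454037228928 = 2^7 * 3^4 * 179^1 * 349^1*701^1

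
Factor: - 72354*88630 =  - 2^2 * 3^1*5^1* 31^1  *  389^1 *8863^1=- 6412735020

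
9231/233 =9231/233 = 39.62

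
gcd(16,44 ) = 4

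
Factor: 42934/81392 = 2^( - 3)*5087^(-1 )*21467^1 = 21467/40696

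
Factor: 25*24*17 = 10200 = 2^3*3^1 * 5^2*17^1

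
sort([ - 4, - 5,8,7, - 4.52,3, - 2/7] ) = [ - 5, - 4.52, - 4, - 2/7, 3,  7, 8 ]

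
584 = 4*146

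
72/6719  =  72/6719  =  0.01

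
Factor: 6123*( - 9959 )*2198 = - 134031747486 =- 2^1*3^1*7^1 * 13^1*23^1*157^2*433^1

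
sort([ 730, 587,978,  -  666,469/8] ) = [ - 666,469/8,587, 730, 978 ]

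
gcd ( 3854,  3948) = 94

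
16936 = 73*232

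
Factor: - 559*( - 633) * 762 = 2^1*3^2*13^1*43^1*127^1 * 211^1 = 269631414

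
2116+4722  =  6838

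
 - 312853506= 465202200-778055706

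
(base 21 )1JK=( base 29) 10J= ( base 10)860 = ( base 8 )1534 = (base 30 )SK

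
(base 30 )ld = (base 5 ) 10033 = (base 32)k3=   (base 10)643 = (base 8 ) 1203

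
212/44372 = 53/11093 = 0.00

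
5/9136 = 5/9136 = 0.00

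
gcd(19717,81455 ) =1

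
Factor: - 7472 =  - 2^4  *  467^1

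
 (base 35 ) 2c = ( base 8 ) 122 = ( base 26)34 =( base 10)82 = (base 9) 101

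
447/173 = 447/173  =  2.58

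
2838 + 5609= 8447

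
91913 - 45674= 46239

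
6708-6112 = 596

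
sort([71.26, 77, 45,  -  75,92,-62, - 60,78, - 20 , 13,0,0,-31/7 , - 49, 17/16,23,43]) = [ - 75,-62, - 60, - 49, - 20, - 31/7,0,0 , 17/16,13,23, 43,45,71.26, 77,78, 92] 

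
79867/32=79867/32 =2495.84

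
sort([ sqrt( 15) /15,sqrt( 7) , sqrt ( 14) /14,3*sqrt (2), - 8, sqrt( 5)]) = [ - 8, sqrt( 15)/15,sqrt( 14) /14, sqrt( 5 ), sqrt( 7),3*sqrt ( 2 )]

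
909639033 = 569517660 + 340121373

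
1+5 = 6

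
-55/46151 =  - 1+ 46096/46151   =  - 0.00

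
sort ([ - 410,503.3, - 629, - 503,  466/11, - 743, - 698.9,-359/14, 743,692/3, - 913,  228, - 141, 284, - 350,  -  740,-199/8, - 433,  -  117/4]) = [ - 913, - 743, - 740, - 698.9, - 629,  -  503, - 433, -410, - 350, - 141 , - 117/4, - 359/14, - 199/8, 466/11, 228,692/3,284,503.3,743 ]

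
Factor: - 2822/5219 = -166/307 = - 2^1 * 83^1*307^ ( - 1 ) 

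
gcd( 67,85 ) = 1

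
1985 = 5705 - 3720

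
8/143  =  8/143= 0.06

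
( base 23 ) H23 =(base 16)2352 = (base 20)12c2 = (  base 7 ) 35235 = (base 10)9042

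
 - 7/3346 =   -  1/478=- 0.00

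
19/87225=19/87225=0.00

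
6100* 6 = 36600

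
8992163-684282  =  8307881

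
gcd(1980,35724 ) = 12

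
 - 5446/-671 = 8 + 78/671 = 8.12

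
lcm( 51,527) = 1581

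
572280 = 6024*95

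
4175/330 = 835/66 = 12.65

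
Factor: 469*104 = 48776= 2^3*7^1*13^1*67^1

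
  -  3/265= - 3/265  =  - 0.01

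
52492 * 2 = 104984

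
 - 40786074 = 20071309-60857383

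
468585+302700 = 771285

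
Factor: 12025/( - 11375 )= - 37/35 = - 5^( - 1 )*7^( - 1 )*37^1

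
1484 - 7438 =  - 5954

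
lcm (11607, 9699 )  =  708027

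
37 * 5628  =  208236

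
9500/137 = 9500/137 = 69.34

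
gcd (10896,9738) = 6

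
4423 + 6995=11418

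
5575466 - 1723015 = 3852451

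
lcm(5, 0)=0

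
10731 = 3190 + 7541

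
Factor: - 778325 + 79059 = -699266 = -2^1*43^1*47^1*173^1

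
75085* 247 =18545995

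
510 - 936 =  - 426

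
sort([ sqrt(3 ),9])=[ sqrt( 3), 9]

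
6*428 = 2568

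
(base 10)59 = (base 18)35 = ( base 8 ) 73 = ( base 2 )111011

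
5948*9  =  53532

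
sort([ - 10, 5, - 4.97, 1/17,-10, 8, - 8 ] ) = [ - 10, - 10, - 8, - 4.97, 1/17, 5,8]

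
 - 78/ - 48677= 78/48677 = 0.00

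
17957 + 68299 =86256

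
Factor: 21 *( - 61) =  - 3^1 * 7^1*61^1 = - 1281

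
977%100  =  77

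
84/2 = 42=42.00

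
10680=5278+5402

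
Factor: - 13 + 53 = 2^3*5^1= 40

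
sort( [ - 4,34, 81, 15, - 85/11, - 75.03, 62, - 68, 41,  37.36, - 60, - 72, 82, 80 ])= [ - 75.03, - 72, - 68, - 60, - 85/11, - 4, 15,34,  37.36,41,62, 80,  81, 82 ]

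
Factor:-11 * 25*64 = -2^6*5^2 * 11^1 = -17600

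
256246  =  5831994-5575748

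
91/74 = 1 + 17/74 = 1.23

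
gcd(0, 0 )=0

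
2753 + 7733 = 10486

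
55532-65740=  - 10208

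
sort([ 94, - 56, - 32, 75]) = [ - 56, - 32,75, 94] 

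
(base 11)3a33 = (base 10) 5239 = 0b1010001110111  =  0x1477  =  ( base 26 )7JD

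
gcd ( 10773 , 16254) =189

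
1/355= 1/355 = 0.00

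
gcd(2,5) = 1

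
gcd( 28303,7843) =341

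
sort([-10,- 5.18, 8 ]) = [ - 10, -5.18,8 ] 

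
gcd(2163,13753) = 1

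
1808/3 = 1808/3  =  602.67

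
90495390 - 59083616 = 31411774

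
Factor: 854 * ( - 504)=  - 430416 = - 2^4*3^2* 7^2*61^1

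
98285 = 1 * 98285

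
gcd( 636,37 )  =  1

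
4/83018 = 2/41509 =0.00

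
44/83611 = 4/7601=0.00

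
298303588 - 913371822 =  - 615068234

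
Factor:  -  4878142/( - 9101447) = 2^1*29^ ( - 1)*157^( - 1)*1999^(  -  1)*2439071^1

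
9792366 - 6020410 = 3771956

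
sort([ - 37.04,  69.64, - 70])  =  [ - 70, - 37.04, 69.64 ] 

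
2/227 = 2/227= 0.01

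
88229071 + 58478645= 146707716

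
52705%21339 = 10027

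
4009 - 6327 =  - 2318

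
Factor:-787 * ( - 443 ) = 348641 = 443^1*787^1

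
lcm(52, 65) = 260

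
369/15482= 369/15482 = 0.02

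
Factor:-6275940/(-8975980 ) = 3^1*11^1*13^(-1)  *19^(- 1 )  *23^(-1) * 37^1 * 79^( - 1)*257^1=313797/448799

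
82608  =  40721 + 41887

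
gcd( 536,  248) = 8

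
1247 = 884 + 363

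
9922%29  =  4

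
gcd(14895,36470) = 5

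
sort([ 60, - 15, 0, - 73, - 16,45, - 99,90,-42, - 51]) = [- 99 ,  -  73, - 51, - 42,  -  16, - 15, 0 , 45, 60  ,  90]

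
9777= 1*9777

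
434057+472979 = 907036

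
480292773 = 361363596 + 118929177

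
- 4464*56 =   -  249984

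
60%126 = 60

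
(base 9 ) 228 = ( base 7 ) 356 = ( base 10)188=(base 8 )274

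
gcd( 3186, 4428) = 54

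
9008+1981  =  10989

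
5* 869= 4345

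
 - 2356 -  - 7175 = 4819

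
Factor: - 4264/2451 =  - 2^3*3^( - 1 )*13^1 *19^ ( - 1 )*41^1*43^( - 1 ) 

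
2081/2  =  1040+1/2 = 1040.50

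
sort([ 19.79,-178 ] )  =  [-178,19.79 ] 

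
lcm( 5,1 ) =5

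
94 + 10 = 104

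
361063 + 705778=1066841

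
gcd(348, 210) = 6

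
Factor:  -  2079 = - 3^3  *  7^1*11^1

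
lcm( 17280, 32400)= 259200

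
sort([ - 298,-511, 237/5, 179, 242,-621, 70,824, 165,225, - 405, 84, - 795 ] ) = [ - 795,-621, - 511,-405,-298, 237/5,70,84, 165, 179,225, 242, 824]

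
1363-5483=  - 4120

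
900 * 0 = 0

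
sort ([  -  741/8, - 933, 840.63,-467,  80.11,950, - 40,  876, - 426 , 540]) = [ - 933,-467 ,-426, - 741/8 , - 40, 80.11, 540, 840.63, 876,950]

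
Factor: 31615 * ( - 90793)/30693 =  - 2870420695/30693=   - 3^( - 1)*5^1*13^ ( - 1) * 787^(-1)*6323^1*90793^1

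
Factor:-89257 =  - 7^1*41^1 * 311^1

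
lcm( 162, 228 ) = 6156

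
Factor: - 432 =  - 2^4*3^3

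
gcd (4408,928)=232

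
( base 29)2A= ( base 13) 53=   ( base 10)68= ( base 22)32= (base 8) 104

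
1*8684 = 8684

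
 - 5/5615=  - 1/1123= - 0.00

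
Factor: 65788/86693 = 2^2 * 16447^1*86693^(- 1) 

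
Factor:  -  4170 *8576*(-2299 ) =2^8*3^1*5^1*11^2*19^1 * 67^1*139^1 = 82216654080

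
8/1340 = 2/335 = 0.01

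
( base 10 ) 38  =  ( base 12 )32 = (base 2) 100110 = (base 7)53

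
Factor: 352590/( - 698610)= - 161/319 =- 7^1*11^(-1 )*23^1*29^(-1)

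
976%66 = 52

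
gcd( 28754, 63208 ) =2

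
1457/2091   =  1457/2091  =  0.70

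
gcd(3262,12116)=466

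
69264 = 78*888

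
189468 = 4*47367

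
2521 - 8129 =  - 5608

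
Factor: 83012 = 2^2*20753^1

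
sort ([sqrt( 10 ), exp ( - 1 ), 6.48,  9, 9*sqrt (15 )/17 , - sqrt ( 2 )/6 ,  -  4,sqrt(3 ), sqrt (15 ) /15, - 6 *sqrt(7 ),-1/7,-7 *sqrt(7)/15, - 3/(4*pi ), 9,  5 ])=[ - 6*sqrt( 7 ), - 4 ,-7*sqrt(7)/15, - 3/( 4*pi), - sqrt( 2)/6,-1/7,sqrt ( 15 )/15,exp( - 1), sqrt(  3), 9*sqrt(15 ) /17,  sqrt( 10),  5,6.48, 9, 9]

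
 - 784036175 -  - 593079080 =-190957095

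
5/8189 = 5/8189 = 0.00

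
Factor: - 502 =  - 2^1*251^1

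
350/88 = 175/44 = 3.98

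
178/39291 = 178/39291 = 0.00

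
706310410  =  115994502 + 590315908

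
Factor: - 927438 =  - 2^1*3^1*154573^1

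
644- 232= 412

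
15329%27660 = 15329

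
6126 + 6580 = 12706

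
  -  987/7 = -141 = - 141.00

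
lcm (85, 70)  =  1190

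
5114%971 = 259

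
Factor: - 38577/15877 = -3^1*7^1*11^1*167^1 * 15877^( - 1 )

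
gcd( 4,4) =4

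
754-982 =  - 228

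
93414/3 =31138 = 31138.00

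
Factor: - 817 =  - 19^1*43^1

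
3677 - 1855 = 1822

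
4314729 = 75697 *57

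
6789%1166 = 959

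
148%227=148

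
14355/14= 14355/14=1025.36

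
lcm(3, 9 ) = 9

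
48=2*24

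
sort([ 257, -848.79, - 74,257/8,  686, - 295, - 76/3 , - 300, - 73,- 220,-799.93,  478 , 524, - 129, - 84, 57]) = [ - 848.79,-799.93, - 300, - 295,-220, - 129, - 84, -74,-73, - 76/3,  257/8,  57,257,478,  524,686 ] 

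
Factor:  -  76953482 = -2^1 * 38476741^1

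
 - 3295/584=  -3295/584  =  - 5.64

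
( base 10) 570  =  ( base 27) L3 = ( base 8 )1072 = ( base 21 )163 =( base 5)4240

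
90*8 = 720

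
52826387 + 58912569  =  111738956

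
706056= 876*806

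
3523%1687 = 149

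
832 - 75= 757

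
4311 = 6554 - 2243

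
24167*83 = 2005861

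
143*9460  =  1352780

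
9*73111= 657999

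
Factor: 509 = 509^1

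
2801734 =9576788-6775054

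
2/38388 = 1/19194 = 0.00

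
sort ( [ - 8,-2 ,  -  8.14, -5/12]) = [ - 8.14, - 8,- 2, - 5/12] 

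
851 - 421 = 430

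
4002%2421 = 1581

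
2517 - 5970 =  - 3453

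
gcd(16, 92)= 4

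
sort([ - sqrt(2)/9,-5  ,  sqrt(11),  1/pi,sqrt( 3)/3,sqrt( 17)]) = [ - 5, - sqrt( 2 ) /9,1/pi, sqrt( 3)/3,sqrt( 11 ),sqrt( 17)]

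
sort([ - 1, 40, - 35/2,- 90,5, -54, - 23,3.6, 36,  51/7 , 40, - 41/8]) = [ - 90, - 54, - 23, - 35/2 ,-41/8, - 1,  3.6,  5,51/7, 36, 40  ,  40 ]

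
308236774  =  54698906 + 253537868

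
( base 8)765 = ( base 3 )200120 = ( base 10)501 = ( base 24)kl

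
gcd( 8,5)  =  1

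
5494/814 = 6  +  305/407 = 6.75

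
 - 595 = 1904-2499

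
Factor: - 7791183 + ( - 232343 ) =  - 2^1 * 7^1*573109^1 = -8023526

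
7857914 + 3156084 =11013998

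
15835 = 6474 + 9361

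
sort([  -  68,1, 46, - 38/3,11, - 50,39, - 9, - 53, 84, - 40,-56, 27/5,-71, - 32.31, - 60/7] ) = [-71, - 68, - 56, - 53,-50,-40, - 32.31, - 38/3, - 9, - 60/7,1,27/5, 11,39, 46,84]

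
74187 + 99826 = 174013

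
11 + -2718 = - 2707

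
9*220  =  1980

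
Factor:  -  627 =  -  3^1*11^1*19^1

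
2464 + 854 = 3318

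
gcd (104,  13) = 13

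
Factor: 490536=2^3*3^4*757^1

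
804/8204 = 201/2051 = 0.10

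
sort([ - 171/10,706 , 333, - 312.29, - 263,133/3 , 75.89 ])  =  [ - 312.29, - 263, - 171/10, 133/3, 75.89,333, 706]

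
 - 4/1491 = -4/1491  =  - 0.00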